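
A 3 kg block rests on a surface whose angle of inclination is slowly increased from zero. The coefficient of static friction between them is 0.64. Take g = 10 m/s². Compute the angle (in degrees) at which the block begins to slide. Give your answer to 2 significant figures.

33°

At the threshold of sliding, static friction is at its maximum μ_s N and exactly balances the weight component along the incline: mg sin θ = μ_s mg cos θ.
Hence tan θ = μ_s = 0.64, so θ = arctan(0.64) = 32.6192°.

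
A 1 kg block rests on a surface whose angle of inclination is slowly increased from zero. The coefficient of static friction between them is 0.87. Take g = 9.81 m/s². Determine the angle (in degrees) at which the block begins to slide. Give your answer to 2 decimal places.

41.02°

At the threshold of sliding, static friction is at its maximum μ_s N and exactly balances the weight component along the incline: mg sin θ = μ_s mg cos θ.
Hence tan θ = μ_s = 0.87, so θ = arctan(0.87) = 41.0233°.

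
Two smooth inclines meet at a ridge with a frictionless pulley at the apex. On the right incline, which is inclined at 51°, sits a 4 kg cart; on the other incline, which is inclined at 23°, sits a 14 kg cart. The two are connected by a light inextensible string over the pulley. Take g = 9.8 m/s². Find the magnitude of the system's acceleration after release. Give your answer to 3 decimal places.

Resolve each weight along its own incline: the 4 kg mass has component 4 × 9.8 × sin 51° = 30.464 N down its slope, and the 14 kg mass has 14 × 9.8 × sin 23° = 53.608 N down its slope.
The 14 kg side's 53.608 N exceeds the other side's 30.464 N, so that mass slides down and the 4 kg mass slides up. Taking that direction as positive, Newton's second law for the whole system gives 53.608 − 30.464 = (4 + 14) a, so a = 23.144 / 18 = 1.2858 m/s².

1.286 m/s²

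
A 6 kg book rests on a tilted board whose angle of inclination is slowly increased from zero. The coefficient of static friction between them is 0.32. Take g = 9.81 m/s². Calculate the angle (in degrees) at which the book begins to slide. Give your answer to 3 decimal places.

17.745°

At the threshold of sliding, static friction is at its maximum μ_s N and exactly balances the weight component along the incline: mg sin θ = μ_s mg cos θ.
Hence tan θ = μ_s = 0.32, so θ = arctan(0.32) = 17.7447°.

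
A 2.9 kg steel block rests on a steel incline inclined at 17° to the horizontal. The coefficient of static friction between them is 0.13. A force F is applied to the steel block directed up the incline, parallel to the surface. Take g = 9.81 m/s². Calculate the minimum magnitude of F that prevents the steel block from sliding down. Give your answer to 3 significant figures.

4.78 N

The normal force is N = mg cos 17° = 27.206 N. With F at its minimum the steel block is on the verge of sliding down, so static friction is at its maximum μ_s N = 0.13 × 27.206 = 3.537 N and acts up the slope.
Equilibrium along the incline: F + μ_s N = mg sin 17°, so F = 8.318 − 3.537 = 4.781 N.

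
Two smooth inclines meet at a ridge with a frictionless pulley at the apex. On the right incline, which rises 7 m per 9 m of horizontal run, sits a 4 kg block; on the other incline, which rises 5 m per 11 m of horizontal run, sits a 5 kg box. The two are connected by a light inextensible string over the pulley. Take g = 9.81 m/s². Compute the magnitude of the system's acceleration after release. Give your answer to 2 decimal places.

Resolve each weight along its own incline: the 4 kg mass has component 4 × 9.81 × sin 37.87° = 24.091 N down its slope, and the 5 kg mass has 5 × 9.81 × sin 24.44° = 20.297 N down its slope.
The 4 kg side's 24.091 N exceeds the other side's 20.297 N, so that mass slides down and the 5 kg mass slides up. Taking that direction as positive, Newton's second law for the whole system gives 24.091 − 20.297 = (4 + 5) a, so a = 3.794 / 9 = 0.4216 m/s².

0.42 m/s²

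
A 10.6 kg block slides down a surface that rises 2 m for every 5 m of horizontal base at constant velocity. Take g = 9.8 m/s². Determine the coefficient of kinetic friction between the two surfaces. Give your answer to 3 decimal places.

At constant velocity the net force along the incline is zero: mg sin 21.80° = μ mg cos 21.80°.
So μ = tan 21.80° = 0.3714 / 0.9285 = 0.4000.

0.400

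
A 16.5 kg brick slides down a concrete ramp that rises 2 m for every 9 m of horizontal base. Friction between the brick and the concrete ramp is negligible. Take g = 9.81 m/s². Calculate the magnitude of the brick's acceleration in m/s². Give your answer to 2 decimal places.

Resolving the weight along the incline: the component pulling the brick down the slope is mg sin 12.53° = 16.5 × 9.81 × 0.2169 = 35.109 N, and the normal force is N = mg cos 12.53° = 16.5 × 9.81 × 0.9762 = 158.013 N.
With no friction the net force along the incline is 35.109 N, so a = g sin 12.53° = 35.109 / 16.5 = 2.1278 m/s².

2.13 m/s²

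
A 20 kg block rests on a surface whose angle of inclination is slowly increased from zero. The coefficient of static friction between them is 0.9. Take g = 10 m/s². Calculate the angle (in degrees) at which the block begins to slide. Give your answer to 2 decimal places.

41.99°

At the threshold of sliding, static friction is at its maximum μ_s N and exactly balances the weight component along the incline: mg sin θ = μ_s mg cos θ.
Hence tan θ = μ_s = 0.9, so θ = arctan(0.9) = 41.9872°.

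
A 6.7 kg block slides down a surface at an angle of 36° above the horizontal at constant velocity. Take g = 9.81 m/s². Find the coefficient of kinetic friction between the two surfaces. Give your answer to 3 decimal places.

At constant velocity the net force along the incline is zero: mg sin 36° = μ mg cos 36°.
So μ = tan 36° = 0.5878 / 0.8090 = 0.7266.

0.727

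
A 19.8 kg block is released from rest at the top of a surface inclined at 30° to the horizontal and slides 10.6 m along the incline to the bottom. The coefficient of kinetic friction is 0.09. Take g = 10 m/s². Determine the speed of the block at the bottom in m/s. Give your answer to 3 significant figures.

The weight component along the incline is mg sin 30° = 99.000 N and the normal force is N = mg cos 30° = 171.473 N.
Friction up the slope is f = μN = 0.09 × 171.473 = 15.433 N, so the net downslope force is 99.000 − 15.433 = 83.567 N and a = 83.567 / 19.8 = 4.2206 m/s².
Starting from rest over a distance of 10.6 m, v² = 2aL = 2 × 4.2206 × 10.6 = 89.4767, so v = 9.4592 m/s.

9.46 m/s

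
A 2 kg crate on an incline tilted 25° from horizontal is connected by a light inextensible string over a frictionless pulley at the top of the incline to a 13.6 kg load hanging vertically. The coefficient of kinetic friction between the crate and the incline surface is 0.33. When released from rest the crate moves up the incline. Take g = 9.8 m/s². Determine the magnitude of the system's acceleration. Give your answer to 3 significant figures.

7.64 m/s²

For the crate on the incline: the weight component along the slope is m₁g sin 25° = 2 × 9.8 × 0.4226 = 8.283 N and the normal force is N = m₁g cos 25° = 17.764 N.
Kinetic friction opposes the crate's motion up the incline: f = μN = 0.33 × 17.764 = 5.862 N acting down the slope.
Newton's second law for the crate (up-slope positive): T − 8.283 − 5.862 = 2 a. For the hanging load (downward positive): 13.6 × 9.8 − T = 13.6 a.
Adding the two equations eliminates T: 119.135 = 15.6 a, so a = 7.6369 m/s².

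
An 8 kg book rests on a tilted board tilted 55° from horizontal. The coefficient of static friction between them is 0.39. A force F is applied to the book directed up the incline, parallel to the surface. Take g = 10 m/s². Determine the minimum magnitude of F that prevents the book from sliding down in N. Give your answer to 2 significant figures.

The normal force is N = mg cos 55° = 45.886 N. With F at its minimum the book is on the verge of sliding down, so static friction is at its maximum μ_s N = 0.39 × 45.886 = 17.896 N and acts up the slope.
Equilibrium along the incline: F + μ_s N = mg sin 55°, so F = 65.532 − 17.896 = 47.636 N.

48 N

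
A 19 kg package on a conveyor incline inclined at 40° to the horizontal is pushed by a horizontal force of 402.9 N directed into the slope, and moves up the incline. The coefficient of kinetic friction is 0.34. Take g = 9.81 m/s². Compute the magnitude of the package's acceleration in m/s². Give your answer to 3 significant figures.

2.75 m/s²

The horizontal push has components F cos 40° = 402.9 × 0.7660 = 308.621 N up the incline and F sin 40° = 402.9 × 0.6428 = 258.984 N pressing into the surface.
The normal force is therefore N = mg cos 40° + F sin 40° = 142.775 + 258.984 = 401.759 N, and kinetic friction down the slope is μN = 0.34 × 401.759 = 136.598 N.
Along the incline: F cos 40° − mg sin 40° − μN = ma, so 308.621 − 119.811 − 136.598 = 19 a, giving a = 2.7480 m/s².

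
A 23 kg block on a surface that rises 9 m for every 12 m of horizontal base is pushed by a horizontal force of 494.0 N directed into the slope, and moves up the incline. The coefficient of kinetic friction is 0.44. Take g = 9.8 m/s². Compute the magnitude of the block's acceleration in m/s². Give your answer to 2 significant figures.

The horizontal push has components F cos 36.87° = 494.0 × 0.8000 = 395.200 N up the incline and F sin 36.87° = 494.0 × 0.6000 = 296.400 N pressing into the surface.
The normal force is therefore N = mg cos 36.87° + F sin 36.87° = 180.320 + 296.400 = 476.720 N, and kinetic friction down the slope is μN = 0.44 × 476.720 = 209.757 N.
Along the incline: F cos 36.87° − mg sin 36.87° − μN = ma, so 395.200 − 135.240 − 209.757 = 23 a, giving a = 2.1827 m/s².

2.2 m/s²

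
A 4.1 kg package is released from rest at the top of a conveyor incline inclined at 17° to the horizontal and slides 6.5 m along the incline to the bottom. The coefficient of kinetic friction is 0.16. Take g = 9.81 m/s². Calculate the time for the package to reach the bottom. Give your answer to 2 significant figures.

3.1 s

The weight component along the incline is mg sin 17° = 11.759 N and the normal force is N = mg cos 17° = 38.464 N.
Friction up the slope is f = μN = 0.16 × 38.464 = 6.154 N, so the net downslope force is 11.759 − 6.154 = 5.605 N and a = 5.605 / 4.1 = 1.3671 m/s².
Starting from rest, L = ½at², so t = √(2L/a) = √(2 × 6.5 / 1.3671) = 3.0837 s.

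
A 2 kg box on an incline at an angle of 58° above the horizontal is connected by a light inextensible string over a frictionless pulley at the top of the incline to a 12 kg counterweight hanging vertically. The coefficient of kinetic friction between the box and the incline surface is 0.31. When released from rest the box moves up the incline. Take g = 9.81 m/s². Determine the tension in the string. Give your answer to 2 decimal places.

33.84 N

For the box on the incline: the weight component along the slope is m₁g sin 58° = 2 × 9.81 × 0.8480 = 16.638 N and the normal force is N = m₁g cos 58° = 10.397 N.
Kinetic friction opposes the box's motion up the incline: f = μN = 0.31 × 10.397 = 3.223 N acting down the slope.
Newton's second law for the box (up-slope positive): T − 16.638 − 3.223 = 2 a. For the hanging counterweight (downward positive): 12 × 9.81 − T = 12 a.
Adding the two equations eliminates T: 97.859 = 14 a, so a = 6.9899 m/s².
Then from the hanging counterweight's equation, T = 12 × (9.81 − 6.9899) = 33.841 N.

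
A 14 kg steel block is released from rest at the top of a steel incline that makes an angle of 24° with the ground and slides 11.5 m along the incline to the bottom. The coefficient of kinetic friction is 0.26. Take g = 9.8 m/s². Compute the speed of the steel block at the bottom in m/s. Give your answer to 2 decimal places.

The weight component along the incline is mg sin 24° = 55.804 N and the normal force is N = mg cos 24° = 125.338 N.
Friction up the slope is f = μN = 0.26 × 125.338 = 32.588 N, so the net downslope force is 55.804 − 32.588 = 23.216 N and a = 23.216 / 14 = 1.6583 m/s².
Starting from rest over a distance of 11.5 m, v² = 2aL = 2 × 1.6583 × 11.5 = 38.1409, so v = 6.1758 m/s.

6.18 m/s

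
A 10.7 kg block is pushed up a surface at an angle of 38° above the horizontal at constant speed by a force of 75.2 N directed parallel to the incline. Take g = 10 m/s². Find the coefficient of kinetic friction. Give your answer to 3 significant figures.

0.111

At constant speed ΣF = 0 along the incline. The applied 75.2 N acts up the slope; the weight component mg sin 38° = 65.876 N and kinetic friction μN both act down the slope.
So 75.2 = 65.876 + μ × 84.317, giving μ = (75.2 − 65.876) / 84.317 = 0.1106.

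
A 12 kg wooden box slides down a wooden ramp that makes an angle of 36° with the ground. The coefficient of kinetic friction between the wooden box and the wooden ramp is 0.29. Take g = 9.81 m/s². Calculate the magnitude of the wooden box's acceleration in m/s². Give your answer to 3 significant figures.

3.46 m/s²

Resolving the weight along the incline: the component pulling the wooden box down the slope is mg sin 36° = 12 × 9.81 × 0.5878 = 69.196 N, and the normal force is N = mg cos 36° = 12 × 9.81 × 0.8090 = 95.235 N.
Kinetic friction acts up the slope with magnitude f = μN = 0.29 × 95.235 = 27.618 N.
Net force along the incline is 69.196 − 27.618 = 41.578 N, so a = 41.578 / 12 = 3.4648 m/s².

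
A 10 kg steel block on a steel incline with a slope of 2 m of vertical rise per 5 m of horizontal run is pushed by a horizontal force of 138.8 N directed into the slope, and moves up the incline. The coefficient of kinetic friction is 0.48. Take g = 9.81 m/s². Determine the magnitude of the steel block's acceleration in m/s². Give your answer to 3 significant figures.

The horizontal push has components F cos 21.80° = 138.8 × 0.9285 = 128.876 N up the incline and F sin 21.80° = 138.8 × 0.3714 = 51.550 N pressing into the surface.
The normal force is therefore N = mg cos 21.80° + F sin 21.80° = 91.086 + 51.550 = 142.636 N, and kinetic friction down the slope is μN = 0.48 × 142.636 = 68.465 N.
Along the incline: F cos 21.80° − mg sin 21.80° − μN = ma, so 128.876 − 36.434 − 68.465 = 10 a, giving a = 2.3977 m/s².

2.40 m/s²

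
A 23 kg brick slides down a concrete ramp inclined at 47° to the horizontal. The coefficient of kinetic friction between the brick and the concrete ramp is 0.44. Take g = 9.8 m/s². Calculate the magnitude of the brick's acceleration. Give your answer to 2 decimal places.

Resolving the weight along the incline: the component pulling the brick down the slope is mg sin 47° = 23 × 9.8 × 0.7314 = 164.858 N, and the normal force is N = mg cos 47° = 23 × 9.8 × 0.6820 = 153.723 N.
Kinetic friction acts up the slope with magnitude f = μN = 0.44 × 153.723 = 67.638 N.
Net force along the incline is 164.858 − 67.638 = 97.220 N, so a = 97.220 / 23 = 4.2270 m/s².

4.23 m/s²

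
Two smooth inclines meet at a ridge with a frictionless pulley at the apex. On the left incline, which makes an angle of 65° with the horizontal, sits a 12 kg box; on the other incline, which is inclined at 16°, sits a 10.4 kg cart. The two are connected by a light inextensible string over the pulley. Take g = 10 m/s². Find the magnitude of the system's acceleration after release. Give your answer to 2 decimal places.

3.58 m/s²

Resolve each weight along its own incline: the 12 kg mass has component 12 × 10 × sin 65° = 108.757 N down its slope, and the 10.4 kg mass has 10.4 × 10 × sin 16° = 28.666 N down its slope.
The 12 kg side's 108.757 N exceeds the other side's 28.666 N, so that mass slides down and the 10.4 kg mass slides up. Taking that direction as positive, Newton's second law for the whole system gives 108.757 − 28.666 = (12 + 10.4) a, so a = 80.091 / 22.4 = 3.5755 m/s².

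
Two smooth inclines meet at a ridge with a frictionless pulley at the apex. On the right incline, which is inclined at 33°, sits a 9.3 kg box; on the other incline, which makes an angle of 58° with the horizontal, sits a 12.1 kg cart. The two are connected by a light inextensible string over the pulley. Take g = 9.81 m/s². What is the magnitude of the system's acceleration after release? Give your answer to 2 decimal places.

2.38 m/s²

Resolve each weight along its own incline: the 9.3 kg mass has component 9.3 × 9.81 × sin 33° = 49.689 N down its slope, and the 12.1 kg mass has 12.1 × 9.81 × sin 58° = 100.664 N down its slope.
The 12.1 kg side's 100.664 N exceeds the other side's 49.689 N, so that mass slides down and the 9.3 kg mass slides up. Taking that direction as positive, Newton's second law for the whole system gives 100.664 − 49.689 = (9.3 + 12.1) a, so a = 50.975 / 21.4 = 2.3820 m/s².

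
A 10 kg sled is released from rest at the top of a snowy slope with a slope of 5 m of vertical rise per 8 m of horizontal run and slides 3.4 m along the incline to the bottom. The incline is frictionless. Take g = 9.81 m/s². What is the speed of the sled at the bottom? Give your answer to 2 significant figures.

5.9 m/s

The weight component along the incline is mg sin 32.01° = 51.993 N and the normal force is N = mg cos 32.01° = 83.189 N.
With no friction, a = g sin 32.01° = 5.1993 m/s².
Starting from rest over a distance of 3.4 m, v² = 2aL = 2 × 5.1993 × 3.4 = 35.3552, so v = 5.9460 m/s.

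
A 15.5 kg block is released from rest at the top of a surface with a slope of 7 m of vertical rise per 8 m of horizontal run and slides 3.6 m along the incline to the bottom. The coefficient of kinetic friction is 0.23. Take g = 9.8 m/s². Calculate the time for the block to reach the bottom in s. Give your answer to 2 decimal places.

The weight component along the incline is mg sin 41.19° = 100.027 N and the normal force is N = mg cos 41.19° = 114.316 N.
Friction up the slope is f = μN = 0.23 × 114.316 = 26.293 N, so the net downslope force is 100.027 − 26.293 = 73.734 N and a = 73.734 / 15.5 = 4.7570 m/s².
Starting from rest, L = ½at², so t = √(2L/a) = √(2 × 3.6 / 4.7570) = 1.2303 s.

1.23 s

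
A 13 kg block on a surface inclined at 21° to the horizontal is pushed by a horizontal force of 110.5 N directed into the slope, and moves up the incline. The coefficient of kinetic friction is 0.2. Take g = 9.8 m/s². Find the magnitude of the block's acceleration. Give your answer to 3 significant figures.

1.98 m/s²

The horizontal push has components F cos 21° = 110.5 × 0.9336 = 103.163 N up the incline and F sin 21° = 110.5 × 0.3584 = 39.603 N pressing into the surface.
The normal force is therefore N = mg cos 21° + F sin 21° = 118.941 + 39.603 = 158.544 N, and kinetic friction down the slope is μN = 0.2 × 158.544 = 31.709 N.
Along the incline: F cos 21° − mg sin 21° − μN = ma, so 103.163 − 45.660 − 31.709 = 13 a, giving a = 1.9842 m/s².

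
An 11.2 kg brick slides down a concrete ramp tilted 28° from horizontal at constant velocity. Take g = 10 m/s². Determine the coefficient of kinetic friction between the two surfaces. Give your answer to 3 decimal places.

0.532

At constant velocity the net force along the incline is zero: mg sin 28° = μ mg cos 28°.
So μ = tan 28° = 0.4695 / 0.8829 = 0.5318.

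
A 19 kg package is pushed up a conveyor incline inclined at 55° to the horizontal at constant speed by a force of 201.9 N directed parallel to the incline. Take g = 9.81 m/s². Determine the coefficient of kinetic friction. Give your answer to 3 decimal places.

0.460

At constant speed ΣF = 0 along the incline. The applied 201.9 N acts up the slope; the weight component mg sin 55° = 152.682 N and kinetic friction μN both act down the slope.
So 201.9 = 152.682 + μ × 106.909, giving μ = (201.9 − 152.682) / 106.909 = 0.4604.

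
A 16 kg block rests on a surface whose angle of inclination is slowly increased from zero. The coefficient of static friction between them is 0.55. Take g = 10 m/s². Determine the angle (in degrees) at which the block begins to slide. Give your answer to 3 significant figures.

28.8°

At the threshold of sliding, static friction is at its maximum μ_s N and exactly balances the weight component along the incline: mg sin θ = μ_s mg cos θ.
Hence tan θ = μ_s = 0.55, so θ = arctan(0.55) = 28.8108°.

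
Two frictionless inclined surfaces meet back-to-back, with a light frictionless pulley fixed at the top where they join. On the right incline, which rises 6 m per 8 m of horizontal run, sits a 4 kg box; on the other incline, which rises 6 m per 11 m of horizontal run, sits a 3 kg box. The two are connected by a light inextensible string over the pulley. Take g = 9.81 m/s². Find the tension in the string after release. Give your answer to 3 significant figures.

18.1 N

Resolve each weight along its own incline: the 4 kg mass has component 4 × 9.81 × sin 36.87° = 23.544 N down its slope, and the 3 kg mass has 3 × 9.81 × sin 28.61° = 14.093 N down its slope.
The 4 kg side's 23.544 N exceeds the other side's 14.093 N, so that mass slides down and the 3 kg mass slides up. Taking that direction as positive, Newton's second law for the whole system gives 23.544 − 14.093 = (4 + 3) a, so a = 9.451 / 7 = 1.3501 m/s².
For the 3 kg mass (up-slope positive): T − 14.093 = 3 × 1.3501, so T = 18.143 N.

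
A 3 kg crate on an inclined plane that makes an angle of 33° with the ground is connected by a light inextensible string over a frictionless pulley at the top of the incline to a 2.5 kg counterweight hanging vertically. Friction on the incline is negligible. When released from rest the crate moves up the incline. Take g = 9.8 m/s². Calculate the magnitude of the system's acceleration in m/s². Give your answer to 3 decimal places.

1.543 m/s²

For the crate on the incline: the weight component along the slope is m₁g sin 33° = 3 × 9.8 × 0.5446 = 16.011 N and the normal force is N = m₁g cos 33° = 24.657 N.
Newton's second law for the crate (up-slope positive): T − 16.011 = 3 a. For the hanging counterweight (downward positive): 2.5 × 9.8 − T = 2.5 a.
Adding the two equations eliminates T: 8.489 = 5.5 a, so a = 1.5435 m/s².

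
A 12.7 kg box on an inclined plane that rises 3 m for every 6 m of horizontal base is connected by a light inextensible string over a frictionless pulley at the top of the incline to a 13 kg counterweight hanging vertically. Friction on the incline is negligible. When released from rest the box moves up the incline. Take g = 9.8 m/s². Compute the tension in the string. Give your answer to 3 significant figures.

91.1 N

For the box on the incline: the weight component along the slope is m₁g sin 26.57° = 12.7 × 9.8 × 0.4472 = 55.659 N and the normal force is N = m₁g cos 26.57° = 111.320 N.
Newton's second law for the box (up-slope positive): T − 55.659 = 12.7 a. For the hanging counterweight (downward positive): 13 × 9.8 − T = 13 a.
Adding the two equations eliminates T: 71.741 = 25.7 a, so a = 2.7915 m/s².
Then from the hanging counterweight's equation, T = 13 × (9.8 − 2.7915) = 91.111 N.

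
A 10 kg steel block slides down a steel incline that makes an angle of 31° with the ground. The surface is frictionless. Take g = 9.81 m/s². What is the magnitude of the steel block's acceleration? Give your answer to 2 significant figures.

5.1 m/s²

Resolving the weight along the incline: the component pulling the steel block down the slope is mg sin 31° = 10 × 9.81 × 0.5150 = 50.522 N, and the normal force is N = mg cos 31° = 10 × 9.81 × 0.8572 = 84.091 N.
With no friction the net force along the incline is 50.522 N, so a = g sin 31° = 50.522 / 10 = 5.0522 m/s².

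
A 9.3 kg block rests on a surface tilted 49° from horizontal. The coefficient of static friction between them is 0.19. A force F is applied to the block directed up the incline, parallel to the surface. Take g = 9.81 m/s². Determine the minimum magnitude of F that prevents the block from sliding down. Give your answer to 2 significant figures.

57 N

The normal force is N = mg cos 49° = 59.854 N. With F at its minimum the block is on the verge of sliding down, so static friction is at its maximum μ_s N = 0.19 × 59.854 = 11.372 N and acts up the slope.
Equilibrium along the incline: F + μ_s N = mg sin 49°, so F = 68.854 − 11.372 = 57.482 N.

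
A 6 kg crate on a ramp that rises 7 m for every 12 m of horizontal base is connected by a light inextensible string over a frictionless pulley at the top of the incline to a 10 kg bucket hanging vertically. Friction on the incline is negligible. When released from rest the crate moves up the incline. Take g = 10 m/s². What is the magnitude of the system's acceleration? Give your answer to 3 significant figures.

4.36 m/s²

For the crate on the incline: the weight component along the slope is m₁g sin 30.26° = 6 × 10 × 0.5039 = 30.234 N and the normal force is N = m₁g cos 30.26° = 51.827 N.
Newton's second law for the crate (up-slope positive): T − 30.234 = 6 a. For the hanging bucket (downward positive): 10 × 10 − T = 10 a.
Adding the two equations eliminates T: 69.766 = 16 a, so a = 4.3604 m/s².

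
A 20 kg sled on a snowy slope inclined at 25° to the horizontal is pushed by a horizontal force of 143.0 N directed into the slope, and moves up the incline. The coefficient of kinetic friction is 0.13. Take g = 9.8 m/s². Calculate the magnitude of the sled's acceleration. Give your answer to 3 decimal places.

0.791 m/s²

The horizontal push has components F cos 25° = 143.0 × 0.9063 = 129.601 N up the incline and F sin 25° = 143.0 × 0.4226 = 60.432 N pressing into the surface.
The normal force is therefore N = mg cos 25° + F sin 25° = 177.635 + 60.432 = 238.067 N, and kinetic friction down the slope is μN = 0.13 × 238.067 = 30.949 N.
Along the incline: F cos 25° − mg sin 25° − μN = ma, so 129.601 − 82.830 − 30.949 = 20 a, giving a = 0.7911 m/s².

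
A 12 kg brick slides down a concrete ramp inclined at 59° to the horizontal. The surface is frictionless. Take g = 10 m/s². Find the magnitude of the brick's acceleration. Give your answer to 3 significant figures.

8.57 m/s²

Resolving the weight along the incline: the component pulling the brick down the slope is mg sin 59° = 12 × 10 × 0.8572 = 102.864 N, and the normal force is N = mg cos 59° = 12 × 10 × 0.5150 = 61.800 N.
With no friction the net force along the incline is 102.864 N, so a = g sin 59° = 102.864 / 12 = 8.5720 m/s².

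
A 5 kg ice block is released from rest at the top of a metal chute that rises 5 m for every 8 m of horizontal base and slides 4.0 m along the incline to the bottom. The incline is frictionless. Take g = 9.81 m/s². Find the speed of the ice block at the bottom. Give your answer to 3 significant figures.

The weight component along the incline is mg sin 32.01° = 25.996 N and the normal force is N = mg cos 32.01° = 41.594 N.
With no friction, a = g sin 32.01° = 5.1993 m/s².
Starting from rest over a distance of 4.0 m, v² = 2aL = 2 × 5.1993 × 4.0 = 41.5944, so v = 6.4494 m/s.

6.45 m/s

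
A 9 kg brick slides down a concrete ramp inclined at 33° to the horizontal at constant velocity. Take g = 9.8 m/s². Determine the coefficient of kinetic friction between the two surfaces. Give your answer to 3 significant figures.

0.649

At constant velocity the net force along the incline is zero: mg sin 33° = μ mg cos 33°.
So μ = tan 33° = 0.5446 / 0.8387 = 0.6493.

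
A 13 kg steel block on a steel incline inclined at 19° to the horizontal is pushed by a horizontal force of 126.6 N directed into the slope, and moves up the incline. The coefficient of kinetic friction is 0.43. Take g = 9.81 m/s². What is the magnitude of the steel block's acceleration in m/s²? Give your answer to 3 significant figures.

The horizontal push has components F cos 19° = 126.6 × 0.9455 = 119.700 N up the incline and F sin 19° = 126.6 × 0.3256 = 41.221 N pressing into the surface.
The normal force is therefore N = mg cos 19° + F sin 19° = 120.580 + 41.221 = 161.801 N, and kinetic friction down the slope is μN = 0.43 × 161.801 = 69.574 N.
Along the incline: F cos 19° − mg sin 19° − μN = ma, so 119.700 − 41.524 − 69.574 = 13 a, giving a = 0.6617 m/s².

0.662 m/s²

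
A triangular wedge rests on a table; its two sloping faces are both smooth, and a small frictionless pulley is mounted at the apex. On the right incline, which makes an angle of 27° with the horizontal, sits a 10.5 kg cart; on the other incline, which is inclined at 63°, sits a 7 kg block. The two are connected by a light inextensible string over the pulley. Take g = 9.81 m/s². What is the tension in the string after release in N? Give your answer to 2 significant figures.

55 N

Resolve each weight along its own incline: the 10.5 kg mass has component 10.5 × 9.81 × sin 27° = 46.763 N down its slope, and the 7 kg mass has 7 × 9.81 × sin 63° = 61.185 N down its slope.
The 7 kg side's 61.185 N exceeds the other side's 46.763 N, so that mass slides down and the 10.5 kg mass slides up. Taking that direction as positive, Newton's second law for the whole system gives 61.185 − 46.763 = (10.5 + 7) a, so a = 14.422 / 17.5 = 0.8241 m/s².
For the 10.5 kg mass (up-slope positive): T − 46.763 = 10.5 × 0.8241, so T = 55.416 N.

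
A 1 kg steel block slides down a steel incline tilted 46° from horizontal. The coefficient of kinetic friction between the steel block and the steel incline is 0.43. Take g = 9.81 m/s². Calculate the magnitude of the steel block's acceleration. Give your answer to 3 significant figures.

4.13 m/s²

Resolving the weight along the incline: the component pulling the steel block down the slope is mg sin 46° = 1 × 9.81 × 0.7193 = 7.056 N, and the normal force is N = mg cos 46° = 1 × 9.81 × 0.6947 = 6.815 N.
Kinetic friction acts up the slope with magnitude f = μN = 0.43 × 6.815 = 2.930 N.
Net force along the incline is 7.056 − 2.930 = 4.126 N, so a = 4.126 / 1 = 4.1260 m/s².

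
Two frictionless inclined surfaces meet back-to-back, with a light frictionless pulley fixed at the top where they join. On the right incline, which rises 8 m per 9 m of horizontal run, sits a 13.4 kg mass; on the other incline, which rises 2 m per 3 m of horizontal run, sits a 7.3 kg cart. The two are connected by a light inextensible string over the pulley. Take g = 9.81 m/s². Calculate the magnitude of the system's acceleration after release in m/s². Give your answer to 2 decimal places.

Resolve each weight along its own incline: the 13.4 kg mass has component 13.4 × 9.81 × sin 41.63° = 87.333 N down its slope, and the 7.3 kg mass has 7.3 × 9.81 × sin 33.69° = 39.724 N down its slope.
The 13.4 kg side's 87.333 N exceeds the other side's 39.724 N, so that mass slides down and the 7.3 kg mass slides up. Taking that direction as positive, Newton's second law for the whole system gives 87.333 − 39.724 = (13.4 + 7.3) a, so a = 47.609 / 20.7 = 2.3000 m/s².

2.30 m/s²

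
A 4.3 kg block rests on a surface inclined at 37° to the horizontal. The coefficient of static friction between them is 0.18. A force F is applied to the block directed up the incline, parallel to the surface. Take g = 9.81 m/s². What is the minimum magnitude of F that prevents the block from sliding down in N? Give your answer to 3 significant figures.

19.3 N

The normal force is N = mg cos 37° = 33.689 N. With F at its minimum the block is on the verge of sliding down, so static friction is at its maximum μ_s N = 0.18 × 33.689 = 6.064 N and acts up the slope.
Equilibrium along the incline: F + μ_s N = mg sin 37°, so F = 25.386 − 6.064 = 19.322 N.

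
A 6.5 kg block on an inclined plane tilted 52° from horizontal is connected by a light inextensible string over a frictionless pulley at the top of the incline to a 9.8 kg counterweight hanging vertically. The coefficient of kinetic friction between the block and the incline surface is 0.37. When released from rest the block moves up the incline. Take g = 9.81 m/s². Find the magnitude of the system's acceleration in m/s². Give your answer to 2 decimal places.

1.92 m/s²

For the block on the incline: the weight component along the slope is m₁g sin 52° = 6.5 × 9.81 × 0.7880 = 50.247 N and the normal force is N = m₁g cos 52° = 39.258 N.
Kinetic friction opposes the block's motion up the incline: f = μN = 0.37 × 39.258 = 14.525 N acting down the slope.
Newton's second law for the block (up-slope positive): T − 50.247 − 14.525 = 6.5 a. For the hanging counterweight (downward positive): 9.8 × 9.81 − T = 9.8 a.
Adding the two equations eliminates T: 31.366 = 16.3 a, so a = 1.9243 m/s².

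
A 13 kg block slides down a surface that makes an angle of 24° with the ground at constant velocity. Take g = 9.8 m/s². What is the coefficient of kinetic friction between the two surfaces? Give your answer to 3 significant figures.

At constant velocity the net force along the incline is zero: mg sin 24° = μ mg cos 24°.
So μ = tan 24° = 0.4067 / 0.9135 = 0.4452.

0.445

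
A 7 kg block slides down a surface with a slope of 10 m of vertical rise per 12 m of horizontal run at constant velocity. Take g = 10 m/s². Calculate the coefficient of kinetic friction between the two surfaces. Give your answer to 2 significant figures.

At constant velocity the net force along the incline is zero: mg sin 39.81° = μ mg cos 39.81°.
So μ = tan 39.81° = 0.6402 / 0.7682 = 0.8334.

0.83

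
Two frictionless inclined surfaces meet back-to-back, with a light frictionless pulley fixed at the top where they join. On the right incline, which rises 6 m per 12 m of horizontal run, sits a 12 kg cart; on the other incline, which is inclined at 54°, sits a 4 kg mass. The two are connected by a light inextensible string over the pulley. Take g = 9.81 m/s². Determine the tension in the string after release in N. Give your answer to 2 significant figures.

Resolve each weight along its own incline: the 12 kg mass has component 12 × 9.81 × sin 26.57° = 52.646 N down its slope, and the 4 kg mass has 4 × 9.81 × sin 54° = 31.746 N down its slope.
The 12 kg side's 52.646 N exceeds the other side's 31.746 N, so that mass slides down and the 4 kg mass slides up. Taking that direction as positive, Newton's second law for the whole system gives 52.646 − 31.746 = (12 + 4) a, so a = 20.900 / 16 = 1.3062 m/s².
For the 4 kg mass (up-slope positive): T − 31.746 = 4 × 1.3062, so T = 36.971 N.

37 N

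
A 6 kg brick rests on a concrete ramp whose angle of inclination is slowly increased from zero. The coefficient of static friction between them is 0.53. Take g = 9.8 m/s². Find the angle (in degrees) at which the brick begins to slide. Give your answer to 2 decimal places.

At the threshold of sliding, static friction is at its maximum μ_s N and exactly balances the weight component along the incline: mg sin θ = μ_s mg cos θ.
Hence tan θ = μ_s = 0.53, so θ = arctan(0.53) = 27.9236°.

27.92°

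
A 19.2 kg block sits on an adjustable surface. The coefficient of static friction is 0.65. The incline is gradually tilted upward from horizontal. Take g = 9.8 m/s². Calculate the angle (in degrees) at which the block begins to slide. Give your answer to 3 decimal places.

At the threshold of sliding, static friction is at its maximum μ_s N and exactly balances the weight component along the incline: mg sin θ = μ_s mg cos θ.
Hence tan θ = μ_s = 0.65, so θ = arctan(0.65) = 33.0239°.

33.024°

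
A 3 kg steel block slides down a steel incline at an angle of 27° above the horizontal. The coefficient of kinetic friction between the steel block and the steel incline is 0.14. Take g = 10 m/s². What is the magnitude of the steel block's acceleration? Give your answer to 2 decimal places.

3.29 m/s²

Resolving the weight along the incline: the component pulling the steel block down the slope is mg sin 27° = 3 × 10 × 0.4540 = 13.620 N, and the normal force is N = mg cos 27° = 3 × 10 × 0.8910 = 26.730 N.
Kinetic friction acts up the slope with magnitude f = μN = 0.14 × 26.730 = 3.742 N.
Net force along the incline is 13.620 − 3.742 = 9.878 N, so a = 9.878 / 3 = 3.2927 m/s².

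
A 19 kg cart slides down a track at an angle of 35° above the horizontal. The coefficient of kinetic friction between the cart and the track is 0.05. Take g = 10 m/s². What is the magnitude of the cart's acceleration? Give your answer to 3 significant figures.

Resolving the weight along the incline: the component pulling the cart down the slope is mg sin 35° = 19 × 10 × 0.5736 = 108.984 N, and the normal force is N = mg cos 35° = 19 × 10 × 0.8192 = 155.648 N.
Kinetic friction acts up the slope with magnitude f = μN = 0.05 × 155.648 = 7.782 N.
Net force along the incline is 108.984 − 7.782 = 101.202 N, so a = 101.202 / 19 = 5.3264 m/s².

5.33 m/s²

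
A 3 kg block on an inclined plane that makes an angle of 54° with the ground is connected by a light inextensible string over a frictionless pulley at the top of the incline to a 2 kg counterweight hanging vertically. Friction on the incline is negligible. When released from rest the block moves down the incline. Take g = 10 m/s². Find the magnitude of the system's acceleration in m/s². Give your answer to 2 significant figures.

0.85 m/s²

For the block on the incline: the weight component along the slope is m₁g sin 54° = 3 × 10 × 0.8090 = 24.270 N and the normal force is N = m₁g cos 54° = 17.634 N.
Newton's second law for the block (down-slope positive): 24.270 − T = 3 a. For the hanging counterweight (upward positive): T − 2 × 10 = 2 a.
Adding the two equations eliminates T: 4.270 = 5 a, so a = 0.8540 m/s².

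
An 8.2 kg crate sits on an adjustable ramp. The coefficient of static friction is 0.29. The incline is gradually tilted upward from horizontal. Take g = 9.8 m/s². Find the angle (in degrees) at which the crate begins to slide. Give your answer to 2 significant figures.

16°

At the threshold of sliding, static friction is at its maximum μ_s N and exactly balances the weight component along the incline: mg sin θ = μ_s mg cos θ.
Hence tan θ = μ_s = 0.29, so θ = arctan(0.29) = 16.1722°.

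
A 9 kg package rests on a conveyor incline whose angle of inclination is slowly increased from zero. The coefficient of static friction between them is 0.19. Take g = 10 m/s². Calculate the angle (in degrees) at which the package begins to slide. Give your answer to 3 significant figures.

10.8°

At the threshold of sliding, static friction is at its maximum μ_s N and exactly balances the weight component along the incline: mg sin θ = μ_s mg cos θ.
Hence tan θ = μ_s = 0.19, so θ = arctan(0.19) = 10.7580°.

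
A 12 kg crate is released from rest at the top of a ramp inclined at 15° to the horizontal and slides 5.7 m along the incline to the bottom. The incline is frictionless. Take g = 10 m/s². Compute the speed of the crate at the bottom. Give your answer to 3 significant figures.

The weight component along the incline is mg sin 15° = 31.058 N and the normal force is N = mg cos 15° = 115.911 N.
With no friction, a = g sin 15° = 2.5882 m/s².
Starting from rest over a distance of 5.7 m, v² = 2aL = 2 × 2.5882 × 5.7 = 29.5055, so v = 5.4319 m/s.

5.43 m/s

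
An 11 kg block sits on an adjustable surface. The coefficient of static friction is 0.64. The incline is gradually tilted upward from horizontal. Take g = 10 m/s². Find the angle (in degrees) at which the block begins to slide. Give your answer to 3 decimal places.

32.619°

At the threshold of sliding, static friction is at its maximum μ_s N and exactly balances the weight component along the incline: mg sin θ = μ_s mg cos θ.
Hence tan θ = μ_s = 0.64, so θ = arctan(0.64) = 32.6192°.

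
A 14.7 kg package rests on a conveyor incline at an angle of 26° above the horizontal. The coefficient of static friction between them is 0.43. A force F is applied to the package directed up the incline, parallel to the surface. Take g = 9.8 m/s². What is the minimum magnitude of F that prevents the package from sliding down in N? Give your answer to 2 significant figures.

7.5 N

The normal force is N = mg cos 26° = 129.480 N. With F at its minimum the package is on the verge of sliding down, so static friction is at its maximum μ_s N = 0.43 × 129.480 = 55.676 N and acts up the slope.
Equilibrium along the incline: F + μ_s N = mg sin 26°, so F = 63.152 − 55.676 = 7.476 N.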